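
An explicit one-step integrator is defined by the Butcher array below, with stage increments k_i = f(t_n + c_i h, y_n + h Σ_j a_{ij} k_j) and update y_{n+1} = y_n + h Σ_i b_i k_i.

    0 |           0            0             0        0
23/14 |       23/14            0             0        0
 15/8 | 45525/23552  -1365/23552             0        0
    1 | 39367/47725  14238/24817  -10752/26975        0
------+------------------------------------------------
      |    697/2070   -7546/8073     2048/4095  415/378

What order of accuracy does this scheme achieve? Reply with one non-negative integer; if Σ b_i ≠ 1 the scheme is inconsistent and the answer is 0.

b = (697/2070, -7546/8073, 2048/4095, 415/378)
c = (0, 23/14, 15/8, 1)
Ac = (0, 0, -195/2048, 81/415)
Σ b_i: 697/2070·1 + (-7546/8073)·1 + 2048/4095·1 + 415/378·1 = 1 ✓
b·c: (-7546/8073)·23/14 + 2048/4095·15/8 + 415/378·1 = 1/2 ✓
b·c²: (-7546/8073)·529/196 + 2048/4095·225/64 + 415/378·1 = 1/3 ✓
b·Ac: 2048/4095·(-195/2048) + 415/378·81/415 = 1/6 ✓
b·c³: (-7546/8073)·12167/2744 + 2048/4095·3375/512 + 415/378·1 = 1/4 ✓
b·(c∘Ac): 2048/4095·(-2925/16384) + 415/378·81/415 = 1/8 ✓
b·Ac²: 2048/4095·(-4485/28672) + 415/378·171/1162 = 1/12 ✓
b·A²c: 415/378·63/1660 = 1/24 ✓; 4 stages ⇒ order 4.

4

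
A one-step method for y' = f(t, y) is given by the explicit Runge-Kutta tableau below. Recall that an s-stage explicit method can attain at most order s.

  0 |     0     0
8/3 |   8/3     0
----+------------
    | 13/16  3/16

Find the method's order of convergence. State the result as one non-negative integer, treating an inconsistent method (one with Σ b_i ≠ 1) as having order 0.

2

b = (13/16, 3/16)
c = (0, 8/3)
Σ b_i: 13/16·1 + 3/16·1 = 1 ✓
b·c: 3/16·8/3 = 1/2 ✓; 2 stages ⇒ order 2.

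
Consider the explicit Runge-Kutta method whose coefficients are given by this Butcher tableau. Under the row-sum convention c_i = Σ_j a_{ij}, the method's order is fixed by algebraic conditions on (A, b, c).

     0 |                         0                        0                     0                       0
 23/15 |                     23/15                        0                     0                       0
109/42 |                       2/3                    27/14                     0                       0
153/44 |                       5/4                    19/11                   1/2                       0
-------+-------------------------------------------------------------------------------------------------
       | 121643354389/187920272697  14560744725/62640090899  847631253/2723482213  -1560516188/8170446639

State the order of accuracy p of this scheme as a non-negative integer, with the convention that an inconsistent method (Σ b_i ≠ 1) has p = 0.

3

b = (121643354389/187920272697, 14560744725/62640090899, 847631253/2723482213, -1560516188/8170446639)
c = (0, 23/15, 109/42, 153/44)
Ac = (0, 0, 207/70, 6077/1540)
Σ b_i: 121643354389/187920272697·1 + 14560744725/62640090899·1 + 847631253/2723482213·1 + (-1560516188/8170446639)·1 = 1 ✓
b·c: 14560744725/62640090899·23/15 + 847631253/2723482213·109/42 + (-1560516188/8170446639)·153/44 = 1/2 ✓
b·c²: 14560744725/62640090899·529/225 + 847631253/2723482213·11881/1764 + (-1560516188/8170446639)·23409/1936 = 1/3 ✓
b·Ac: 847631253/2723482213·207/70 + (-1560516188/8170446639)·6077/1540 = 1/6 ✓
b·c³: 14560744725/62640090899·12167/3375 + 847631253/2723482213·1295029/74088 + (-1560516188/8170446639)·3581577/85184 = -264571249382821/150989853888720 ≠ 1/4 ⇒ order 3.
b·(c∘Ac): 847631253/2723482213·7521/980 + (-1560516188/8170446639)·929781/67760 = -1264993809/5446964426 ≠ 1/8
b·Ac²: 847631253/2723482213·1587/350 + (-1560516188/8170446639)·7207267/970200 = -19626670234/2573690691285 ≠ 1/12
b·A²c: (-1560516188/8170446639)·207/140 = -3845557749/13617411065 ≠ 1/24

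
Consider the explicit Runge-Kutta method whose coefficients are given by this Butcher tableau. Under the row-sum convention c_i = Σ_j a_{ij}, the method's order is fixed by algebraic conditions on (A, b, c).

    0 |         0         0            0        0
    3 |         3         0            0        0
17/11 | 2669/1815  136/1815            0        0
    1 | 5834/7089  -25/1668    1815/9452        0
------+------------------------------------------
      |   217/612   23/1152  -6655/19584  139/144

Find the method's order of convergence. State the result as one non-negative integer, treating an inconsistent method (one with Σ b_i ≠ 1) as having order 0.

b = (217/612, 23/1152, -6655/19584, 139/144)
c = (0, 3, 17/11, 1)
Ac = (0, 0, 136/605, 35/139)
Σ b_i: 217/612·1 + 23/1152·1 + (-6655/19584)·1 + 139/144·1 = 1 ✓
b·c: 23/1152·3 + (-6655/19584)·17/11 + 139/144·1 = 1/2 ✓
b·c²: 23/1152·9 + (-6655/19584)·289/121 + 139/144·1 = 1/3 ✓
b·Ac: (-6655/19584)·136/605 + 139/144·35/139 = 1/6 ✓
b·c³: 23/1152·27 + (-6655/19584)·4913/1331 + 139/144·1 = 1/4 ✓
b·(c∘Ac): (-6655/19584)·2312/6655 + 139/144·35/139 = 1/8 ✓
b·Ac²: (-6655/19584)·408/605 + 139/144·45/139 = 1/12 ✓
b·A²c: 139/144·6/139 = 1/24 ✓; 4 stages ⇒ order 4.

4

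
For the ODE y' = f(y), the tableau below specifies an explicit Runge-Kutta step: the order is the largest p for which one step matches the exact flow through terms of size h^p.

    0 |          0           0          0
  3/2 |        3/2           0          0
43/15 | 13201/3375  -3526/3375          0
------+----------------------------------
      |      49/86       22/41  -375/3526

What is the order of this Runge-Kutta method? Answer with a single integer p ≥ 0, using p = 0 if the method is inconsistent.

3

b = (49/86, 22/41, -375/3526)
c = (0, 3/2, 43/15)
Ac = (0, 0, -1763/1125)
Σ b_i: 49/86·1 + 22/41·1 + (-375/3526)·1 = 1 ✓
b·c: 22/41·3/2 + (-375/3526)·43/15 = 1/2 ✓
b·c²: 22/41·9/4 + (-375/3526)·1849/225 = 1/3 ✓
b·Ac: (-375/3526)·(-1763/1125) = 1/6 ✓; 3 stages ⇒ order 3.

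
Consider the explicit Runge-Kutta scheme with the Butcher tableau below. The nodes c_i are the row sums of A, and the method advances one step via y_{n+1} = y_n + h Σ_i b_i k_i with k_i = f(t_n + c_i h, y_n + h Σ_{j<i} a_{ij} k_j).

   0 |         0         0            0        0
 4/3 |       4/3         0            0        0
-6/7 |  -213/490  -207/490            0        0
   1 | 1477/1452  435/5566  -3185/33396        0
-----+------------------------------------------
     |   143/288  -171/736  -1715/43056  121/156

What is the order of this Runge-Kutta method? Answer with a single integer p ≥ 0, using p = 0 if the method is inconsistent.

b = (143/288, -171/736, -1715/43056, 121/156)
c = (0, 4/3, -6/7, 1)
Ac = (0, 0, -138/245, 45/242)
Σ b_i: 143/288·1 + (-171/736)·1 + (-1715/43056)·1 + 121/156·1 = 1 ✓
b·c: (-171/736)·4/3 + (-1715/43056)·(-6/7) + 121/156·1 = 1/2 ✓
b·c²: (-171/736)·16/9 + (-1715/43056)·36/49 + 121/156·1 = 1/3 ✓
b·Ac: (-1715/43056)·(-138/245) + 121/156·45/242 = 1/6 ✓
b·c³: (-171/736)·64/27 + (-1715/43056)·(-216/343) + 121/156·1 = 1/4 ✓
b·(c∘Ac): (-1715/43056)·828/1715 + 121/156·45/242 = 1/8 ✓
b·Ac²: (-1715/43056)·(-184/245) + 121/156·25/363 = 1/12 ✓
b·A²c: 121/156·13/242 = 1/24 ✓; 4 stages ⇒ order 4.

4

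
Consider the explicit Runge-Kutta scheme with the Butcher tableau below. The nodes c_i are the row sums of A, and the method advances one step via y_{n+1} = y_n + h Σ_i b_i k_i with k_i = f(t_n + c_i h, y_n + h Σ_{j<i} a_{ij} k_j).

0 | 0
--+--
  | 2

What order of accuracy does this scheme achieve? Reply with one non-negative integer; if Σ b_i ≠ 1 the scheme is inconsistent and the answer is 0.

0

b = (2)
c = (0)
Σ b_i: 2·1 = 2 ≠ 1 ⇒ order 0.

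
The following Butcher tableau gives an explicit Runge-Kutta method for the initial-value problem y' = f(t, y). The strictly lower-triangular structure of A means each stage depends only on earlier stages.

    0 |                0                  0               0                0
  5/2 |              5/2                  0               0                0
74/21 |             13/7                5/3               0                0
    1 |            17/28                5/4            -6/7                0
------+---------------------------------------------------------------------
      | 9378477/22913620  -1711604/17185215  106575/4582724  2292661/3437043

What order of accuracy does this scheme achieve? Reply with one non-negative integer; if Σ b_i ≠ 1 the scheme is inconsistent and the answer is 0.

3

b = (9378477/22913620, -1711604/17185215, 106575/4582724, 2292661/3437043)
c = (0, 5/2, 74/21, 1)
Ac = (0, 0, 25/6, 41/392)
Σ b_i: 9378477/22913620·1 + (-1711604/17185215)·1 + 106575/4582724·1 + 2292661/3437043·1 = 1 ✓
b·c: (-1711604/17185215)·5/2 + 106575/4582724·74/21 + 2292661/3437043·1 = 1/2 ✓
b·c²: (-1711604/17185215)·25/4 + 106575/4582724·5476/441 + 2292661/3437043·1 = 1/3 ✓
b·Ac: 106575/4582724·25/6 + 2292661/3437043·41/392 = 1/6 ✓
b·c³: (-1711604/17185215)·125/8 + 106575/4582724·405224/9261 + 2292661/3437043·1 = 18537437/144355806 ≠ 1/4 ⇒ order 3.
b·(c∘Ac): 106575/4582724·925/63 + 2292661/3437043·41/392 = 3769033/9165448 ≠ 1/8
b·Ac²: 106575/4582724·125/12 + 2292661/3437043·(-46607/16464) = -475233887/288711612 ≠ 1/12
b·A²c: 2292661/3437043·(-25/7) = -8188075/3437043 ≠ 1/24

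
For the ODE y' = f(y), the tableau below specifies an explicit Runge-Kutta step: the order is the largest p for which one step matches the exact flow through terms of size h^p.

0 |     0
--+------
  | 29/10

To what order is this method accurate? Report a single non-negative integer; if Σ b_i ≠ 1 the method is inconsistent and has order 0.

0

b = (29/10)
c = (0)
Σ b_i: 29/10·1 = 29/10 ≠ 1 ⇒ order 0.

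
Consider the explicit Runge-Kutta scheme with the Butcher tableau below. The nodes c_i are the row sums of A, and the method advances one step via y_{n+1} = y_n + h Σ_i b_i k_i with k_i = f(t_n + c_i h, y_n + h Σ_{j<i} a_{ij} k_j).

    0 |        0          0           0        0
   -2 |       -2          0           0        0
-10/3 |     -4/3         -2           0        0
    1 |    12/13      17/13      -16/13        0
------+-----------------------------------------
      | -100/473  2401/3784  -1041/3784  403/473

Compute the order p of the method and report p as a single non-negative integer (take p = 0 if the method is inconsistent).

b = (-100/473, 2401/3784, -1041/3784, 403/473)
c = (0, -2, -10/3, 1)
Ac = (0, 0, 4, 58/39)
Σ b_i: (-100/473)·1 + 2401/3784·1 + (-1041/3784)·1 + 403/473·1 = 1 ✓
b·c: 2401/3784·(-2) + (-1041/3784)·(-10/3) + 403/473·1 = 1/2 ✓
b·c²: 2401/3784·4 + (-1041/3784)·100/9 + 403/473·1 = 1/3 ✓
b·Ac: (-1041/3784)·4 + 403/473·58/39 = 1/6 ✓
b·c³: 2401/3784·(-8) + (-1041/3784)·(-1000/27) + 403/473·1 = 25393/4257 ≠ 1/4 ⇒ order 3.
b·(c∘Ac): (-1041/3784)·(-40/3) + 403/473·58/39 = 7003/1419 ≠ 1/8
b·Ac²: (-1041/3784)·(-8) + 403/473·(-76/9) = -21259/4257 ≠ 1/12
b·A²c: 403/473·(-64/13) = -1984/473 ≠ 1/24

3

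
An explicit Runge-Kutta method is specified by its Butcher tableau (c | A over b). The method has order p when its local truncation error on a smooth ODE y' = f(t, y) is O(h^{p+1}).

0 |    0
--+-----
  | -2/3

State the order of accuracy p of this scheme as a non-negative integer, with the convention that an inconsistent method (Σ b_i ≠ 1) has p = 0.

0

b = (-2/3)
c = (0)
Σ b_i: (-2/3)·1 = -2/3 ≠ 1 ⇒ order 0.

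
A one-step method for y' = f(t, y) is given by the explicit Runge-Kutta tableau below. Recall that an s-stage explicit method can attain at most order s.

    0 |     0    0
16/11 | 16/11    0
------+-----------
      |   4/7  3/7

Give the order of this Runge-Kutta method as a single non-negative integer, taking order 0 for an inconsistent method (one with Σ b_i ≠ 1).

1

b = (4/7, 3/7)
c = (0, 16/11)
Σ b_i: 4/7·1 + 3/7·1 = 1 ✓
b·c: 3/7·16/11 = 48/77 ≠ 1/2 ⇒ order 1.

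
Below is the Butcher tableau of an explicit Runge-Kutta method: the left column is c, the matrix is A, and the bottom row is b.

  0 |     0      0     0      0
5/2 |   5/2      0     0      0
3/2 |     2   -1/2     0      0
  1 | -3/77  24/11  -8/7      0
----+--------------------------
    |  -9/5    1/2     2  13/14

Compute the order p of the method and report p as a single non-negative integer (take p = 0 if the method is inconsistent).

0

b = (-9/5, 1/2, 2, 13/14)
c = (0, 5/2, 3/2, 1)
Ac = (0, 0, -5/4, 288/77)
Σ b_i: (-9/5)·1 + 1/2·1 + 2·1 + 13/14·1 = 57/35 ≠ 1 ⇒ order 0.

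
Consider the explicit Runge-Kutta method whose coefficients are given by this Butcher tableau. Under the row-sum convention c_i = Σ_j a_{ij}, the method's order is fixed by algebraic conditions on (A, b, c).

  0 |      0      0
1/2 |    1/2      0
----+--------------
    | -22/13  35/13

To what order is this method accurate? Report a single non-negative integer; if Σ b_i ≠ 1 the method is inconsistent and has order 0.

1

b = (-22/13, 35/13)
c = (0, 1/2)
Σ b_i: (-22/13)·1 + 35/13·1 = 1 ✓
b·c: 35/13·1/2 = 35/26 ≠ 1/2 ⇒ order 1.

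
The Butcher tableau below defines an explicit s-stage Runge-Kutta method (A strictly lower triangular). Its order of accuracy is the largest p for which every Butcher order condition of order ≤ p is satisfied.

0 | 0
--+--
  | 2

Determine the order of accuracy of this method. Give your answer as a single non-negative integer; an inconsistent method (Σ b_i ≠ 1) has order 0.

0

b = (2)
c = (0)
Σ b_i: 2·1 = 2 ≠ 1 ⇒ order 0.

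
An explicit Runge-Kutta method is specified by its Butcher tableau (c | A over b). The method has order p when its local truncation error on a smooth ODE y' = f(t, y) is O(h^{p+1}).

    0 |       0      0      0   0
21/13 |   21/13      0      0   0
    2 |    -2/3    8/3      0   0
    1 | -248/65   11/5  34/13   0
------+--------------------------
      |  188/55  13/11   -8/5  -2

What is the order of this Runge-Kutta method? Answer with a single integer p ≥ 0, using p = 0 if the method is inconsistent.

b = (188/55, 13/11, -8/5, -2)
c = (0, 21/13, 2, 1)
Ac = (0, 0, 56/13, 571/65)
Σ b_i: 188/55·1 + 13/11·1 + (-8/5)·1 + (-2)·1 = 1 ✓
b·c: 13/11·21/13 + (-8/5)·2 + (-2)·1 = -181/55 ≠ 1/2 ⇒ order 1.

1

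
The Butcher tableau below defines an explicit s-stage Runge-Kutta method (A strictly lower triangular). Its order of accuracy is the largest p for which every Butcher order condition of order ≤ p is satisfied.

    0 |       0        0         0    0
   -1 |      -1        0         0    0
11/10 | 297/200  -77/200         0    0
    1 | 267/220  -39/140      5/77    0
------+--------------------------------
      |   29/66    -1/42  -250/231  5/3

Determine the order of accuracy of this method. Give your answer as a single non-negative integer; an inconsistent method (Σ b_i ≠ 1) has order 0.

4

b = (29/66, -1/42, -250/231, 5/3)
c = (0, -1, 11/10, 1)
Ac = (0, 0, 77/200, 7/20)
Σ b_i: 29/66·1 + (-1/42)·1 + (-250/231)·1 + 5/3·1 = 1 ✓
b·c: (-1/42)·(-1) + (-250/231)·11/10 + 5/3·1 = 1/2 ✓
b·c²: (-1/42)·1 + (-250/231)·121/100 + 5/3·1 = 1/3 ✓
b·Ac: (-250/231)·77/200 + 5/3·7/20 = 1/6 ✓
b·c³: (-1/42)·(-1) + (-250/231)·1331/1000 + 5/3·1 = 1/4 ✓
b·(c∘Ac): (-250/231)·847/2000 + 5/3·7/20 = 1/8 ✓
b·Ac²: (-250/231)·(-77/200) + 5/3·(-1/5) = 1/12 ✓
b·A²c: 5/3·1/40 = 1/24 ✓; 4 stages ⇒ order 4.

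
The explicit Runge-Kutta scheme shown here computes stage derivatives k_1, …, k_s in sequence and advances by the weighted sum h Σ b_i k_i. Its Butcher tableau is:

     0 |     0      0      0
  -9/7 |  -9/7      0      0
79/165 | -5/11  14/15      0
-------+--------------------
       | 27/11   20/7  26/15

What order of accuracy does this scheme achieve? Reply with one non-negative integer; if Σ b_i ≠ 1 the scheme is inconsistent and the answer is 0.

0

b = (27/11, 20/7, 26/15)
c = (0, -9/7, 79/165)
Ac = (0, 0, -6/5)
Σ b_i: 27/11·1 + 20/7·1 + 26/15·1 = 8137/1155 ≠ 1 ⇒ order 0.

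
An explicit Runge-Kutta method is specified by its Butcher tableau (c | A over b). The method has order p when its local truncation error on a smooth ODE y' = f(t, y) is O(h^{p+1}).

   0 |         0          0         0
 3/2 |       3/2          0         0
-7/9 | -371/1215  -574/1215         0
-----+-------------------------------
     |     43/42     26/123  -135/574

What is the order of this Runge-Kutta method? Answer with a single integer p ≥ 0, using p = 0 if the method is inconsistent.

3

b = (43/42, 26/123, -135/574)
c = (0, 3/2, -7/9)
Ac = (0, 0, -287/405)
Σ b_i: 43/42·1 + 26/123·1 + (-135/574)·1 = 1 ✓
b·c: 26/123·3/2 + (-135/574)·(-7/9) = 1/2 ✓
b·c²: 26/123·9/4 + (-135/574)·49/81 = 1/3 ✓
b·Ac: (-135/574)·(-287/405) = 1/6 ✓; 3 stages ⇒ order 3.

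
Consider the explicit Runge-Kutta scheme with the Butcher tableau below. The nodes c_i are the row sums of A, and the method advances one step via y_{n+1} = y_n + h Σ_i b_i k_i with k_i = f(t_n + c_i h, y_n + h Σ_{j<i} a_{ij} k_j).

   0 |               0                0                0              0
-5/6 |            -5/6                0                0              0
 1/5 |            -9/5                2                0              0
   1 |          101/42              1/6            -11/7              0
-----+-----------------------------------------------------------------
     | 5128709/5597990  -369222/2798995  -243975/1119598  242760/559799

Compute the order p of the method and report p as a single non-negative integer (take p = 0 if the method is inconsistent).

3

b = (5128709/5597990, -369222/2798995, -243975/1119598, 242760/559799)
c = (0, -5/6, 1/5, 1)
Ac = (0, 0, -5/3, -571/1260)
Σ b_i: 5128709/5597990·1 + (-369222/2798995)·1 + (-243975/1119598)·1 + 242760/559799·1 = 1 ✓
b·c: (-369222/2798995)·(-5/6) + (-243975/1119598)·1/5 + 242760/559799·1 = 1/2 ✓
b·c²: (-369222/2798995)·25/36 + (-243975/1119598)·1/25 + 242760/559799·1 = 1/3 ✓
b·Ac: (-243975/1119598)·(-5/3) + 242760/559799·(-571/1260) = 1/6 ✓
b·c³: (-369222/2798995)·(-125/216) + (-243975/1119598)·1/125 + 242760/559799·1 = 51213263/100763820 ≠ 1/4 ⇒ order 3.
b·(c∘Ac): (-243975/1119598)·(-1/3) + 242760/559799·(-571/1260) = -416101/3358794 ≠ 1/8
b·Ac²: (-243975/1119598)·25/18 + 242760/559799·1999/37800 = -28186031/100763820 ≠ 1/12
b·A²c: 242760/559799·55/21 = 635800/559799 ≠ 1/24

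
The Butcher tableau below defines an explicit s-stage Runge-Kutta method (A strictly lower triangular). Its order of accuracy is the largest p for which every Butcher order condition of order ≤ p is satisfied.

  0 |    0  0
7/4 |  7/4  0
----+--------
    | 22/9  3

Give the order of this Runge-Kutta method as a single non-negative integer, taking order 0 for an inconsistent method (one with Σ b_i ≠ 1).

b = (22/9, 3)
c = (0, 7/4)
Σ b_i: 22/9·1 + 3·1 = 49/9 ≠ 1 ⇒ order 0.

0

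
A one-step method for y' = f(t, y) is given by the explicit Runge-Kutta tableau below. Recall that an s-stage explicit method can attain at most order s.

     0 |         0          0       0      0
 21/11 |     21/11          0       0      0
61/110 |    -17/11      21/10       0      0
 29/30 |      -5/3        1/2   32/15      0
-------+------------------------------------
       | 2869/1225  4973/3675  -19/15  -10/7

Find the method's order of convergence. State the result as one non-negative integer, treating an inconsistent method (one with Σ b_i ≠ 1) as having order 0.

b = (2869/1225, 4973/3675, -19/15, -10/7)
c = (0, 21/11, 61/110, 29/30)
Ac = (0, 0, 441/110, 3527/1650)
Σ b_i: 2869/1225·1 + 4973/3675·1 + (-19/15)·1 + (-10/7)·1 = 1 ✓
b·c: 4973/3675·21/11 + (-19/15)·61/110 + (-10/7)·29/30 = 1/2 ✓
b·c²: 4973/3675·441/121 + (-19/15)·3721/12100 + (-10/7)·841/900 = 12225211/3811500 ≠ 1/3 ⇒ order 2.
b·Ac: (-19/15)·441/110 + (-10/7)·3527/1650 = -93923/11550 ≠ 1/6

2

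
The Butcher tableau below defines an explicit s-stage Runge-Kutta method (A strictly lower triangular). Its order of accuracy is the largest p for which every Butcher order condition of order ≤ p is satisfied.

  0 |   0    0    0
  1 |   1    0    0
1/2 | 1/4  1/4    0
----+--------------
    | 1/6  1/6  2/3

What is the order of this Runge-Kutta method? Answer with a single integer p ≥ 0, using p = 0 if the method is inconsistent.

3

b = (1/6, 1/6, 2/3)
c = (0, 1, 1/2)
Ac = (0, 0, 1/4)
Σ b_i: 1/6·1 + 1/6·1 + 2/3·1 = 1 ✓
b·c: 1/6·1 + 2/3·1/2 = 1/2 ✓
b·c²: 1/6·1 + 2/3·1/4 = 1/3 ✓
b·Ac: 2/3·1/4 = 1/6 ✓; 3 stages ⇒ order 3.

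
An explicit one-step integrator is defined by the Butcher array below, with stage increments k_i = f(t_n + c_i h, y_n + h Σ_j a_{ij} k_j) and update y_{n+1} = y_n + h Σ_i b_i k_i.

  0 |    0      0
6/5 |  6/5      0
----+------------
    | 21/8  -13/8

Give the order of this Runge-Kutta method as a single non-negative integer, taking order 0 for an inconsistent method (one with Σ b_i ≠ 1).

1

b = (21/8, -13/8)
c = (0, 6/5)
Σ b_i: 21/8·1 + (-13/8)·1 = 1 ✓
b·c: (-13/8)·6/5 = -39/20 ≠ 1/2 ⇒ order 1.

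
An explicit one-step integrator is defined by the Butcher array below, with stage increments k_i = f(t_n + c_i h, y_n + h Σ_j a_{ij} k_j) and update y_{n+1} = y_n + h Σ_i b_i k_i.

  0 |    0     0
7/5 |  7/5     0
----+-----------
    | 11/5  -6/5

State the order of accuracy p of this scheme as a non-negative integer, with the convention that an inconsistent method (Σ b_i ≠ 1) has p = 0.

b = (11/5, -6/5)
c = (0, 7/5)
Σ b_i: 11/5·1 + (-6/5)·1 = 1 ✓
b·c: (-6/5)·7/5 = -42/25 ≠ 1/2 ⇒ order 1.

1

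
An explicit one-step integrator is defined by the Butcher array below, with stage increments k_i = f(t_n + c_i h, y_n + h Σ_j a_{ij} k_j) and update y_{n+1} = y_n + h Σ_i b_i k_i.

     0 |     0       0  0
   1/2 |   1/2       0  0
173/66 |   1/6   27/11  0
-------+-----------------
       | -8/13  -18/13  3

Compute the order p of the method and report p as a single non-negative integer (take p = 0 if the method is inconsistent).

b = (-8/13, -18/13, 3)
c = (0, 1/2, 173/66)
Ac = (0, 0, 27/22)
Σ b_i: (-8/13)·1 + (-18/13)·1 + 3·1 = 1 ✓
b·c: (-18/13)·1/2 + 3·173/66 = 2051/286 ≠ 1/2 ⇒ order 1.

1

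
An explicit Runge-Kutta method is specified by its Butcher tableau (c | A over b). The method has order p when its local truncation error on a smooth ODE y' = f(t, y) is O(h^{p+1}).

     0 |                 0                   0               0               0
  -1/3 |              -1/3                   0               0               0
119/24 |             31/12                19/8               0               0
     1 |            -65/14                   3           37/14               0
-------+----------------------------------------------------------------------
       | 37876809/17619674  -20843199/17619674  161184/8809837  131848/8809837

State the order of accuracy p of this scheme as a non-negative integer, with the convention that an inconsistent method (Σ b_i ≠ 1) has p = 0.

3

b = (37876809/17619674, -20843199/17619674, 161184/8809837, 131848/8809837)
c = (0, -1/3, 119/24, 1)
Ac = (0, 0, -19/24, 581/48)
Σ b_i: 37876809/17619674·1 + (-20843199/17619674)·1 + 161184/8809837·1 + 131848/8809837·1 = 1 ✓
b·c: (-20843199/17619674)·(-1/3) + 161184/8809837·119/24 + 131848/8809837·1 = 1/2 ✓
b·c²: (-20843199/17619674)·1/9 + 161184/8809837·14161/576 + 131848/8809837·1 = 1/3 ✓
b·Ac: 161184/8809837·(-19/24) + 131848/8809837·581/48 = 1/6 ✓
b·c³: (-20843199/17619674)·(-1/27) + 161184/8809837·1685159/13824 + 131848/8809837·1 = 2903949937/1268616528 ≠ 1/4 ⇒ order 3.
b·(c∘Ac): 161184/8809837·(-2261/576) + 131848/8809837·581/48 = 963207/8809837 ≠ 1/8
b·Ac²: 161184/8809837·19/72 + 131848/8809837·75235/1152 = 1246073027/1268616528 ≠ 1/12
b·A²c: 131848/8809837·(-703/336) = -11586143/370013154 ≠ 1/24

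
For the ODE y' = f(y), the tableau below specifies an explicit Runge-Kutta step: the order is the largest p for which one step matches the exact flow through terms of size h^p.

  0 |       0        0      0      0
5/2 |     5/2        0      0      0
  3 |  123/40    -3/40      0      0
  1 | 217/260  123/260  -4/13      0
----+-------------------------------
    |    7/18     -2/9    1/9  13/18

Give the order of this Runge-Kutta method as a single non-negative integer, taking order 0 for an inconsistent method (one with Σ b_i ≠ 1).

4

b = (7/18, -2/9, 1/9, 13/18)
c = (0, 5/2, 3, 1)
Ac = (0, 0, -3/16, 27/104)
Σ b_i: 7/18·1 + (-2/9)·1 + 1/9·1 + 13/18·1 = 1 ✓
b·c: (-2/9)·5/2 + 1/9·3 + 13/18·1 = 1/2 ✓
b·c²: (-2/9)·25/4 + 1/9·9 + 13/18·1 = 1/3 ✓
b·Ac: 1/9·(-3/16) + 13/18·27/104 = 1/6 ✓
b·c³: (-2/9)·125/8 + 1/9·27 + 13/18·1 = 1/4 ✓
b·(c∘Ac): 1/9·(-9/16) + 13/18·27/104 = 1/8 ✓
b·Ac²: 1/9·(-15/32) + 13/18·3/16 = 1/12 ✓
b·A²c: 13/18·3/52 = 1/24 ✓; 4 stages ⇒ order 4.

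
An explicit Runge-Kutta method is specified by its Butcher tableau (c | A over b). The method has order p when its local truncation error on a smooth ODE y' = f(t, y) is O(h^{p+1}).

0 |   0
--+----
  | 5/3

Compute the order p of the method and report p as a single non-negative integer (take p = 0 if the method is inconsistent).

b = (5/3)
c = (0)
Σ b_i: 5/3·1 = 5/3 ≠ 1 ⇒ order 0.

0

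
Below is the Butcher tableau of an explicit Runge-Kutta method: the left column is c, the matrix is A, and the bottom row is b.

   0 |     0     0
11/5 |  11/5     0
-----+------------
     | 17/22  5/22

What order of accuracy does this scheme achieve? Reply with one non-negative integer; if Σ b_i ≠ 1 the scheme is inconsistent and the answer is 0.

2

b = (17/22, 5/22)
c = (0, 11/5)
Σ b_i: 17/22·1 + 5/22·1 = 1 ✓
b·c: 5/22·11/5 = 1/2 ✓; 2 stages ⇒ order 2.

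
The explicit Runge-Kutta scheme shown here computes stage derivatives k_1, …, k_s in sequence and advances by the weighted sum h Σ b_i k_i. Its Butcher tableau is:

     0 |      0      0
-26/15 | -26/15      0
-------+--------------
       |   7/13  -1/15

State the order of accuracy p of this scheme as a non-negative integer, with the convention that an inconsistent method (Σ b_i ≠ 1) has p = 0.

0

b = (7/13, -1/15)
c = (0, -26/15)
Σ b_i: 7/13·1 + (-1/15)·1 = 92/195 ≠ 1 ⇒ order 0.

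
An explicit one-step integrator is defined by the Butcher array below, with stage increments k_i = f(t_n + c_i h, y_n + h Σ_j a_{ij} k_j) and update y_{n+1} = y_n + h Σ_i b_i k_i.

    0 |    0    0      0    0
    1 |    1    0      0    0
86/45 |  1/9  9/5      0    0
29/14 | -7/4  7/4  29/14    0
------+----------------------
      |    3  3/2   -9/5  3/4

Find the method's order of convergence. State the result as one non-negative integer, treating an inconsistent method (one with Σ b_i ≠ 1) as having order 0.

0

b = (3, 3/2, -9/5, 3/4)
c = (0, 1, 86/45, 29/14)
Ac = (0, 0, 9/5, 7193/1260)
Σ b_i: 3·1 + 3/2·1 + (-9/5)·1 + 3/4·1 = 69/20 ≠ 1 ⇒ order 0.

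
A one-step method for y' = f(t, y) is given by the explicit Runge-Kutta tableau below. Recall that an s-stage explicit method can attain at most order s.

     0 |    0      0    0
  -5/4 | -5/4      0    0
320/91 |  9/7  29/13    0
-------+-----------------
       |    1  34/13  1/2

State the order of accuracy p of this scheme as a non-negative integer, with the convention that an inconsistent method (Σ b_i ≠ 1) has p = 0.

0

b = (1, 34/13, 1/2)
c = (0, -5/4, 320/91)
Ac = (0, 0, -145/52)
Σ b_i: 1·1 + 34/13·1 + 1/2·1 = 107/26 ≠ 1 ⇒ order 0.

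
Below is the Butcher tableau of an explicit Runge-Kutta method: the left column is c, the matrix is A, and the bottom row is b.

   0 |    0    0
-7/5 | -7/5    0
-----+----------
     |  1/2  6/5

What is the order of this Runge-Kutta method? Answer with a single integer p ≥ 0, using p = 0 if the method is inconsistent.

b = (1/2, 6/5)
c = (0, -7/5)
Σ b_i: 1/2·1 + 6/5·1 = 17/10 ≠ 1 ⇒ order 0.

0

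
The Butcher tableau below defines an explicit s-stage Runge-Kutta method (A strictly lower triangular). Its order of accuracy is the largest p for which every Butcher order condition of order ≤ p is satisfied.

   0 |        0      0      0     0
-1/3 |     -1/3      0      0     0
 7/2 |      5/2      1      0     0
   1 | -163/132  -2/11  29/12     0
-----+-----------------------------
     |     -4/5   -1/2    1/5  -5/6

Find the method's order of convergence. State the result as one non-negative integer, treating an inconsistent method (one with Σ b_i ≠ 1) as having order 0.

0

b = (-4/5, -1/2, 1/5, -5/6)
c = (0, -1/3, 7/2, 1)
Ac = (0, 0, -1/3, 2249/264)
Σ b_i: (-4/5)·1 + (-1/2)·1 + 1/5·1 + (-5/6)·1 = -29/15 ≠ 1 ⇒ order 0.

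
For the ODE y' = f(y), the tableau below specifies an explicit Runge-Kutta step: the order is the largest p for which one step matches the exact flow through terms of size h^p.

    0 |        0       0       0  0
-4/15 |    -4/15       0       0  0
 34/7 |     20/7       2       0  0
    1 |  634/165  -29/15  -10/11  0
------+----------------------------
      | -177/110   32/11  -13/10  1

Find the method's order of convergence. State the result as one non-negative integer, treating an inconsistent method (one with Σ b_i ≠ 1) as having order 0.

b = (-177/110, 32/11, -13/10, 1)
c = (0, -4/15, 34/7, 1)
Ac = (0, 0, -8/15, -67568/17325)
Σ b_i: (-177/110)·1 + 32/11·1 + (-13/10)·1 + 1·1 = 1 ✓
b·c: 32/11·(-4/15) + (-13/10)·34/7 + 1·1 = -7034/1155 ≠ 1/2 ⇒ order 1.

1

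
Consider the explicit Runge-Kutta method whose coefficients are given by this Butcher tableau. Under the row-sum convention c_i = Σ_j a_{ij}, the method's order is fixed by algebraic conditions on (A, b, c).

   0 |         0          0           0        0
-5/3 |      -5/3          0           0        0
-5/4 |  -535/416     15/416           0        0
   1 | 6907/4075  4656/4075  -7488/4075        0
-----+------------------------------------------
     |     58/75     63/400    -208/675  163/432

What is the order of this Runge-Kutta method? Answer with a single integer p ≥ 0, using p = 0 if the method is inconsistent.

b = (58/75, 63/400, -208/675, 163/432)
c = (0, -5/3, -5/4, 1)
Ac = (0, 0, -25/416, 64/163)
Σ b_i: 58/75·1 + 63/400·1 + (-208/675)·1 + 163/432·1 = 1 ✓
b·c: 63/400·(-5/3) + (-208/675)·(-5/4) + 163/432·1 = 1/2 ✓
b·c²: 63/400·25/9 + (-208/675)·25/16 + 163/432·1 = 1/3 ✓
b·Ac: (-208/675)·(-25/416) + 163/432·64/163 = 1/6 ✓
b·c³: 63/400·(-125/27) + (-208/675)·(-125/64) + 163/432·1 = 1/4 ✓
b·(c∘Ac): (-208/675)·125/1664 + 163/432·64/163 = 1/8 ✓
b·Ac²: (-208/675)·125/1248 + 163/432·148/489 = 1/12 ✓
b·A²c: 163/432·18/163 = 1/24 ✓; 4 stages ⇒ order 4.

4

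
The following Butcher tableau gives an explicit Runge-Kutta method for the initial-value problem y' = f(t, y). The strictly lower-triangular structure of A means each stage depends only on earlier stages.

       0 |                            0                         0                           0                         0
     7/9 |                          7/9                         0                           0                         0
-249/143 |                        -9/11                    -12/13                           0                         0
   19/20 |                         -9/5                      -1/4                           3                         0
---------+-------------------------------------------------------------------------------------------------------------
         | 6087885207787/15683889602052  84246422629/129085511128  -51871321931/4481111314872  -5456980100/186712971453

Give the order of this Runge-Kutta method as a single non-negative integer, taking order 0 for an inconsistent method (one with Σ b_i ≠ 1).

3

b = (6087885207787/15683889602052, 84246422629/129085511128, -51871321931/4481111314872, -5456980100/186712971453)
c = (0, 7/9, -249/143, 19/20)
Ac = (0, 0, -28/39, -27893/5148)
Σ b_i: 6087885207787/15683889602052·1 + 84246422629/129085511128·1 + (-51871321931/4481111314872)·1 + (-5456980100/186712971453)·1 = 1 ✓
b·c: 84246422629/129085511128·7/9 + (-51871321931/4481111314872)·(-249/143) + (-5456980100/186712971453)·19/20 = 1/2 ✓
b·c²: 84246422629/129085511128·49/81 + (-51871321931/4481111314872)·62001/20449 + (-5456980100/186712971453)·361/400 = 1/3 ✓
b·Ac: (-51871321931/4481111314872)·(-28/39) + (-5456980100/186712971453)·(-27893/5148) = 1/6 ✓
b·c³: 84246422629/129085511128·343/729 + (-51871321931/4481111314872)·(-15438249/2924207) + (-5456980100/186712971453)·6859/8000 = 6596258786687027/19223967540800880 ≠ 1/4 ⇒ order 3.
b·(c∘Ac): (-51871321931/4481111314872)·2324/1859 + (-5456980100/186712971453)·(-529967/102960) = 913926392671/6721666972308 ≠ 1/8
b·Ac²: (-51871321931/4481111314872)·(-196/351) + (-5456980100/186712971453)·59262971/6625476 = -13614809706161/53399909835558 ≠ 1/12
b·A²c: (-5456980100/186712971453)·(-28/13) = 11753495600/186712971453 ≠ 1/24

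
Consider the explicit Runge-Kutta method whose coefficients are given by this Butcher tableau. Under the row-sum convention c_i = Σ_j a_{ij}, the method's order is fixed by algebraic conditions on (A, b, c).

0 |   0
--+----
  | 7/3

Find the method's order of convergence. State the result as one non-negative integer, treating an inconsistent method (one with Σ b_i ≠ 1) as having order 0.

0

b = (7/3)
c = (0)
Σ b_i: 7/3·1 = 7/3 ≠ 1 ⇒ order 0.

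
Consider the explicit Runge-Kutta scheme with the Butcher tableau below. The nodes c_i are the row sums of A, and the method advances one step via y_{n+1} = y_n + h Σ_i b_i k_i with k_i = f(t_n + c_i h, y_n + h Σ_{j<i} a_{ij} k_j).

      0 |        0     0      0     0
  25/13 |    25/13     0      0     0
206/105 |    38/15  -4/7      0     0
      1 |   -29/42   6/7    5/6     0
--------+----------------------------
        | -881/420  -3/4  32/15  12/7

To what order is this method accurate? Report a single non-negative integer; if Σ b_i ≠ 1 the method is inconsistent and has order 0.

b = (-881/420, -3/4, 32/15, 12/7)
c = (0, 25/13, 206/105, 1)
Ac = (0, 0, -100/91, 2689/819)
Σ b_i: (-881/420)·1 + (-3/4)·1 + 32/15·1 + 12/7·1 = 1 ✓
b·c: (-3/4)·25/13 + 32/15·206/105 + 12/7·1 = 365059/81900 ≠ 1/2 ⇒ order 1.

1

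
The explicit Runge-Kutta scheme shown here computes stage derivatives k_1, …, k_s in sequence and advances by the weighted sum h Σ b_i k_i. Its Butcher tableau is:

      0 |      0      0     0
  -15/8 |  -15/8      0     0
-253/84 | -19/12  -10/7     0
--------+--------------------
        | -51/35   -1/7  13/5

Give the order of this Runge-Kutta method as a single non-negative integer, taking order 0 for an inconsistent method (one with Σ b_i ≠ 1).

b = (-51/35, -1/7, 13/5)
c = (0, -15/8, -253/84)
Ac = (0, 0, 75/28)
Σ b_i: (-51/35)·1 + (-1/7)·1 + 13/5·1 = 1 ✓
b·c: (-1/7)·(-15/8) + 13/5·(-253/84) = -6353/840 ≠ 1/2 ⇒ order 1.

1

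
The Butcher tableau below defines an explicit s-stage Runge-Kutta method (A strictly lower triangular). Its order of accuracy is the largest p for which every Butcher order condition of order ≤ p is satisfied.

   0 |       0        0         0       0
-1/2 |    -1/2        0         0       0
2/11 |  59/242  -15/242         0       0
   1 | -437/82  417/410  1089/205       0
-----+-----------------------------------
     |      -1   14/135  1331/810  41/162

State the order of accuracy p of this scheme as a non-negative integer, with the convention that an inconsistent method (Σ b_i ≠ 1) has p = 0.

4

b = (-1, 14/135, 1331/810, 41/162)
c = (0, -1/2, 2/11, 1)
Ac = (0, 0, 15/484, 75/164)
Σ b_i: (-1)·1 + 14/135·1 + 1331/810·1 + 41/162·1 = 1 ✓
b·c: 14/135·(-1/2) + 1331/810·2/11 + 41/162·1 = 1/2 ✓
b·c²: 14/135·1/4 + 1331/810·4/121 + 41/162·1 = 1/3 ✓
b·Ac: 1331/810·15/484 + 41/162·75/164 = 1/6 ✓
b·c³: 14/135·(-1/8) + 1331/810·8/1331 + 41/162·1 = 1/4 ✓
b·(c∘Ac): 1331/810·15/2662 + 41/162·75/164 = 1/8 ✓
b·Ac²: 1331/810·(-15/968) + 41/162·141/328 = 1/12 ✓
b·A²c: 41/162·27/164 = 1/24 ✓; 4 stages ⇒ order 4.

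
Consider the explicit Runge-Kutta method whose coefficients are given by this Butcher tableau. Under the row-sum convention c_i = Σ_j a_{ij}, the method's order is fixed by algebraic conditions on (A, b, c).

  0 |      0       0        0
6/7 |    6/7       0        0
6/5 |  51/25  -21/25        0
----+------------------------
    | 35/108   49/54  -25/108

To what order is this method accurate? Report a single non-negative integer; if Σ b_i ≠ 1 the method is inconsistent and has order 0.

b = (35/108, 49/54, -25/108)
c = (0, 6/7, 6/5)
Ac = (0, 0, -18/25)
Σ b_i: 35/108·1 + 49/54·1 + (-25/108)·1 = 1 ✓
b·c: 49/54·6/7 + (-25/108)·6/5 = 1/2 ✓
b·c²: 49/54·36/49 + (-25/108)·36/25 = 1/3 ✓
b·Ac: (-25/108)·(-18/25) = 1/6 ✓; 3 stages ⇒ order 3.

3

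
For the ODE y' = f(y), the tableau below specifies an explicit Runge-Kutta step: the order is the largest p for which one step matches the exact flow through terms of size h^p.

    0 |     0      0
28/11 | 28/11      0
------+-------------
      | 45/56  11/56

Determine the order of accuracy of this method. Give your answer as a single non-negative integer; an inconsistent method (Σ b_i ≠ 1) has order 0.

b = (45/56, 11/56)
c = (0, 28/11)
Σ b_i: 45/56·1 + 11/56·1 = 1 ✓
b·c: 11/56·28/11 = 1/2 ✓; 2 stages ⇒ order 2.

2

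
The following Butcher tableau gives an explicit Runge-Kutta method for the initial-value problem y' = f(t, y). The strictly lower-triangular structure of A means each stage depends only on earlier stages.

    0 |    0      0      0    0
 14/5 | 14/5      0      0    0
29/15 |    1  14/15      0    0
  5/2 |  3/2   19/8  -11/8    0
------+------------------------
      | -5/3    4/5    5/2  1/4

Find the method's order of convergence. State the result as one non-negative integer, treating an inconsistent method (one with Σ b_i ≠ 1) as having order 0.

0

b = (-5/3, 4/5, 5/2, 1/4)
c = (0, 14/5, 29/15, 5/2)
Ac = (0, 0, 196/75, 479/120)
Σ b_i: (-5/3)·1 + 4/5·1 + 5/2·1 + 1/4·1 = 113/60 ≠ 1 ⇒ order 0.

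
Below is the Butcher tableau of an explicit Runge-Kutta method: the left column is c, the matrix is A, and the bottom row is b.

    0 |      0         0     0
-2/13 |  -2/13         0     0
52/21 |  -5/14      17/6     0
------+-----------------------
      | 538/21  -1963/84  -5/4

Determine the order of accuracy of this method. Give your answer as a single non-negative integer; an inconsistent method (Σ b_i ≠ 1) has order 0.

b = (538/21, -1963/84, -5/4)
c = (0, -2/13, 52/21)
Ac = (0, 0, -17/39)
Σ b_i: 538/21·1 + (-1963/84)·1 + (-5/4)·1 = 1 ✓
b·c: (-1963/84)·(-2/13) + (-5/4)·52/21 = 1/2 ✓
b·c²: (-1963/84)·4/169 + (-5/4)·2704/441 = -47111/5733 ≠ 1/3 ⇒ order 2.
b·Ac: (-5/4)·(-17/39) = 85/156 ≠ 1/6

2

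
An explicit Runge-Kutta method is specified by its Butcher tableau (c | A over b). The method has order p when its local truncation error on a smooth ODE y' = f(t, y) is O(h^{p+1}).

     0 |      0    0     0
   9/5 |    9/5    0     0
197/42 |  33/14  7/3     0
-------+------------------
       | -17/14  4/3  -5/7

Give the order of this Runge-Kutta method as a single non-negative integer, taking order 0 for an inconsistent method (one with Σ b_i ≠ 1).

b = (-17/14, 4/3, -5/7)
c = (0, 9/5, 197/42)
Ac = (0, 0, 21/5)
Σ b_i: (-17/14)·1 + 4/3·1 + (-5/7)·1 = -25/42 ≠ 1 ⇒ order 0.

0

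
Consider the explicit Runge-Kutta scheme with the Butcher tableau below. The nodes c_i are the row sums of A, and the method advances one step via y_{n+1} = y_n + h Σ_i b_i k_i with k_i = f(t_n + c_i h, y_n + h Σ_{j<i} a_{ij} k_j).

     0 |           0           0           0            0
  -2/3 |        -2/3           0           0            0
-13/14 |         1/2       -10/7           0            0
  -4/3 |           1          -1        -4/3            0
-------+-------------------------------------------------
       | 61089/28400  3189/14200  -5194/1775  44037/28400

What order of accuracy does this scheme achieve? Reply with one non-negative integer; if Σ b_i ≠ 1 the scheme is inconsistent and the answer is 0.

3

b = (61089/28400, 3189/14200, -5194/1775, 44037/28400)
c = (0, -2/3, -13/14, -4/3)
Ac = (0, 0, 20/21, 40/21)
Σ b_i: 61089/28400·1 + 3189/14200·1 + (-5194/1775)·1 + 44037/28400·1 = 1 ✓
b·c: 3189/14200·(-2/3) + (-5194/1775)·(-13/14) + 44037/28400·(-4/3) = 1/2 ✓
b·c²: 3189/14200·4/9 + (-5194/1775)·169/196 + 44037/28400·16/9 = 1/3 ✓
b·Ac: (-5194/1775)·20/21 + 44037/28400·40/21 = 1/6 ✓
b·c³: 3189/14200·(-8/27) + (-5194/1775)·(-2197/2744) + 44037/28400·(-64/27) = -625843/447300 ≠ 1/4 ⇒ order 3.
b·(c∘Ac): (-5194/1775)·(-130/147) + 44037/28400·(-160/63) = -1438/1065 ≠ 1/8
b·Ac²: (-5194/1775)·(-40/63) + 44037/28400·(-703/441) = -1098413/1789200 ≠ 1/12
b·A²c: 44037/28400·(-80/63) = -699/355 ≠ 1/24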